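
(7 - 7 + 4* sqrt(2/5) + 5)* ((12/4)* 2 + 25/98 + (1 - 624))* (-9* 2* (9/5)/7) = 19582884* sqrt(10)/8575 + 4895721/343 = 21494.99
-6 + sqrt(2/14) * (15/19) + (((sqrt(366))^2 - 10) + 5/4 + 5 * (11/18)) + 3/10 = 15 * sqrt(7)/133 + 63829/180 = 354.90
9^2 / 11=81 / 11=7.36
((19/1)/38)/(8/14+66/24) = 14/93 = 0.15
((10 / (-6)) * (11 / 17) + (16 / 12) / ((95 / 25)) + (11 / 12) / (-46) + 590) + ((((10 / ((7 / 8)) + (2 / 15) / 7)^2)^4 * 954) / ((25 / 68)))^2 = 58630201119512376805687684166842367885011711296250442969562653 / 100102316772156788428946685791015625000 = 585702739058085637504719.50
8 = 8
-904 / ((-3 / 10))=9040 / 3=3013.33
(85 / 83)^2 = 7225 / 6889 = 1.05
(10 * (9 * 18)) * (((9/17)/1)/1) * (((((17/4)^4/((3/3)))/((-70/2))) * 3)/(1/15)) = -161170965/448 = -359756.62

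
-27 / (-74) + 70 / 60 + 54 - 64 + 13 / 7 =-5137 / 777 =-6.61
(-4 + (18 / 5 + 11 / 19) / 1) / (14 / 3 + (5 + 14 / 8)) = 204 / 13015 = 0.02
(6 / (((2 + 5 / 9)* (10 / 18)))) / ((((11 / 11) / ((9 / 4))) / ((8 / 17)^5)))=35831808 / 163283555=0.22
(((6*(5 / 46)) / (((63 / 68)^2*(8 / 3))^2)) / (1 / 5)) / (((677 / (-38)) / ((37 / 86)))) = -5871526300 / 390646010979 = -0.02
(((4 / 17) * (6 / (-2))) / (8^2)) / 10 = -3 / 2720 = -0.00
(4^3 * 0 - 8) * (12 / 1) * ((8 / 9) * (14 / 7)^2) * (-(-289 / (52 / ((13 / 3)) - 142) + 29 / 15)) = 829952 / 585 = 1418.72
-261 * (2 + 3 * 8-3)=-6003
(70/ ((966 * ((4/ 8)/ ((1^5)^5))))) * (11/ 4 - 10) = -145/ 138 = -1.05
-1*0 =0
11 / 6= 1.83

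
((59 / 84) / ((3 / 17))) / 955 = 1003 / 240660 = 0.00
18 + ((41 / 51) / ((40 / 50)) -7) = 2449 / 204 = 12.00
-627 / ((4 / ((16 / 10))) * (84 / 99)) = -20691 / 70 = -295.59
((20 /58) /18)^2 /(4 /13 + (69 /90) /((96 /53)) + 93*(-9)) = -104000 /236984731497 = -0.00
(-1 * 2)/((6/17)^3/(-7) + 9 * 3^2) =-68782/2785455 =-0.02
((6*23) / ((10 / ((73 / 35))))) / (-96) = -1679 / 5600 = -0.30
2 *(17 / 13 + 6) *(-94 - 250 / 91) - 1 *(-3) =-1411.00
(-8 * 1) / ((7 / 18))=-144 / 7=-20.57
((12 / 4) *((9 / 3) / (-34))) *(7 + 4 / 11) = -729 / 374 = -1.95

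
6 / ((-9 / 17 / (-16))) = 181.33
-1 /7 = -0.14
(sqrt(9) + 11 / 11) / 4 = 1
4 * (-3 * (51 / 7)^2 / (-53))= 31212 / 2597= 12.02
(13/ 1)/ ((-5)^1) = -13/ 5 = -2.60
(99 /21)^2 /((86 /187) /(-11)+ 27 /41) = 91842993 /2548637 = 36.04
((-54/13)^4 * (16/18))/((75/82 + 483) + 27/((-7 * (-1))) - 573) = -1446149376/465744227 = -3.11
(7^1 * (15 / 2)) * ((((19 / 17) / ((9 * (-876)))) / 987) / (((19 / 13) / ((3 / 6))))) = -65 / 25197264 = -0.00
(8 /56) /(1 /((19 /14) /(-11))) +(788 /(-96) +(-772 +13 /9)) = -30222953 /38808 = -778.78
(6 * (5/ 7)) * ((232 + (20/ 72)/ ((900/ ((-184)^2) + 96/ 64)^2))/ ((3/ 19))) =66267321715120/ 10517991183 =6300.38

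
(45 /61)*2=90 /61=1.48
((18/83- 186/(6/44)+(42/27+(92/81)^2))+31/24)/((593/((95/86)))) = -562713750895/222172990992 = -2.53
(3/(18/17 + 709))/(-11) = -0.00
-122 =-122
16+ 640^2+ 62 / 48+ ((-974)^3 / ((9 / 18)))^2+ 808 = 81964345311433188703 / 24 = 3415181054643049529.29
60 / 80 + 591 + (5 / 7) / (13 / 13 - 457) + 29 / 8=237554 / 399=595.37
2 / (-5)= -2 / 5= -0.40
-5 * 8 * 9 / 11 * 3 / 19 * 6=-6480 / 209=-31.00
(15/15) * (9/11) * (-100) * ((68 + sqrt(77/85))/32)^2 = -17690265/47872-45 * sqrt(6545)/352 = -379.88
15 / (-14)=-15 / 14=-1.07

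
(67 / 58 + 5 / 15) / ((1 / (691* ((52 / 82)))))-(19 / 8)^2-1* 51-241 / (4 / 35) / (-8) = 196147123 / 228288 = 859.21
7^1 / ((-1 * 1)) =-7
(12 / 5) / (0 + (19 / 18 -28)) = -216 / 2425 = -0.09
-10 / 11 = -0.91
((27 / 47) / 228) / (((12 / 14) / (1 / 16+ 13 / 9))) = 1519 / 342912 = 0.00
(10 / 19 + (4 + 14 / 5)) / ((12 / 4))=232 / 95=2.44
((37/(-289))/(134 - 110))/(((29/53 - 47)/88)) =0.01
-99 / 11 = -9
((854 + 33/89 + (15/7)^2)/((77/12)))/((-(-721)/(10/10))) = 44951232/242109637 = 0.19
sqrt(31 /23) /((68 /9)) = 9*sqrt(713) /1564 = 0.15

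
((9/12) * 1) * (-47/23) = -141/92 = -1.53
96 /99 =32 /33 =0.97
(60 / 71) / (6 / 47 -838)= -141 / 139799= -0.00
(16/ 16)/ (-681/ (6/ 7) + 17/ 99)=-198/ 157277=-0.00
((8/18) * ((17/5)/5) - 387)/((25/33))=-957077/1875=-510.44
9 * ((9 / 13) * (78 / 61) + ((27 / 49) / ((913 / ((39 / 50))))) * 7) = 155879397 / 19492550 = 8.00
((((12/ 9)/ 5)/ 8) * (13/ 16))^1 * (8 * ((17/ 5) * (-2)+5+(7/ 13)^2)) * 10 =-3.27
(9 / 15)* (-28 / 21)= -4 / 5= -0.80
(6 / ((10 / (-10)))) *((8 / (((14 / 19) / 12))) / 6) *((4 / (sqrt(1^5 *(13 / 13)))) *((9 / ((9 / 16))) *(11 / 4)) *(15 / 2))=-1203840 / 7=-171977.14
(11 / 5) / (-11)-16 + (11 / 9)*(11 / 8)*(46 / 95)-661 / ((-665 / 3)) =-296959 / 23940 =-12.40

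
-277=-277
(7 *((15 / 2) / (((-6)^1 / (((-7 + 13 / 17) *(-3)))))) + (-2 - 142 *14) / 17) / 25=-1909 / 170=-11.23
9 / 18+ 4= 4.50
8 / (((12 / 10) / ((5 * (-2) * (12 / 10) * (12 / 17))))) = -960 / 17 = -56.47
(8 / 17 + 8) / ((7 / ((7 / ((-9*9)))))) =-16 / 153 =-0.10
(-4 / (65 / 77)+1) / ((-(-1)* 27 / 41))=-5.68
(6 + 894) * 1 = 900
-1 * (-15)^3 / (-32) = -3375 / 32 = -105.47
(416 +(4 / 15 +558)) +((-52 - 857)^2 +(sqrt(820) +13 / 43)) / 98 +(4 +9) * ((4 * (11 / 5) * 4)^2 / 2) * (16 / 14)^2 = sqrt(205) / 49 +3148633154 / 158025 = 19925.20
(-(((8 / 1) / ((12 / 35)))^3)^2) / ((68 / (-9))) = 29412250000 / 1377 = 21359658.68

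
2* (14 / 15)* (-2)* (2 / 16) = -0.47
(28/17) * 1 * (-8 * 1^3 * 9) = -2016/17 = -118.59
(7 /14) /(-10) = -1 /20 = -0.05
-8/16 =-1/2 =-0.50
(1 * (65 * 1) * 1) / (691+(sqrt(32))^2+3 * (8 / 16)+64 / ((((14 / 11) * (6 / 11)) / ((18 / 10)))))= 4550 / 62331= 0.07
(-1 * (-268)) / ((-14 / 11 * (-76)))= 737 / 266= 2.77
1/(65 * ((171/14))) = 14/11115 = 0.00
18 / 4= 9 / 2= 4.50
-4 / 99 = -0.04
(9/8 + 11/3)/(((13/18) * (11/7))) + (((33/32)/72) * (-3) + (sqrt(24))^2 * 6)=5424539/36608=148.18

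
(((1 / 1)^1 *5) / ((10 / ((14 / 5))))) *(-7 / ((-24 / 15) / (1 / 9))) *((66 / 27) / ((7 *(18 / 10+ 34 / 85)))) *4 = 35 / 81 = 0.43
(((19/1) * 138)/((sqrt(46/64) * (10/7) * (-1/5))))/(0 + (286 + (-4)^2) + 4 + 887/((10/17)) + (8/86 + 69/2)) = -171570 * sqrt(46)/198713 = -5.86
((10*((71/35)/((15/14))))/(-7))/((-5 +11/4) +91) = -16/525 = -0.03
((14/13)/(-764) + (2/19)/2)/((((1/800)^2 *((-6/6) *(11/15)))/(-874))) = 1067126400000/27313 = 39070274.23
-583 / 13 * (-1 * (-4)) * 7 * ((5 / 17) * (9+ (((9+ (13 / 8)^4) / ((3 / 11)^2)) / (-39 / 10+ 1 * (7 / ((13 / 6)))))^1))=10205262204445 / 88598016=115186.13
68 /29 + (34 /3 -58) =-3856 /87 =-44.32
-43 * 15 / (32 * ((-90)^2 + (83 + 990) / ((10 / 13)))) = -3225 / 1519184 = -0.00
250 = 250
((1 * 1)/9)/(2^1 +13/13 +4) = 1/63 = 0.02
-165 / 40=-33 / 8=-4.12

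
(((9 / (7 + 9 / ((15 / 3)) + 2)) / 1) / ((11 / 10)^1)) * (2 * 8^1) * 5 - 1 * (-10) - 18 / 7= 15716 / 231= 68.03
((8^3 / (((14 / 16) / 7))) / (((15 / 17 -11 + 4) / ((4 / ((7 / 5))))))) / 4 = -43520 / 91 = -478.24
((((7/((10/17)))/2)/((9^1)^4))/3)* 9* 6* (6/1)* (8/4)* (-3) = -238/405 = -0.59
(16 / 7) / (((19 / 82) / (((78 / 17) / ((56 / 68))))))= 51168 / 931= 54.96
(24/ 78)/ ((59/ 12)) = 48/ 767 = 0.06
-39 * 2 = -78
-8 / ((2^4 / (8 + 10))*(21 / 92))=-276 / 7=-39.43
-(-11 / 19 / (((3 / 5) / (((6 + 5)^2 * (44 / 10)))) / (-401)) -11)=-11741455 / 57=-205990.44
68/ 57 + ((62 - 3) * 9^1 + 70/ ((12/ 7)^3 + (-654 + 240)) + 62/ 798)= 532.10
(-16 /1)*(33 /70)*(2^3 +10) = -4752 /35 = -135.77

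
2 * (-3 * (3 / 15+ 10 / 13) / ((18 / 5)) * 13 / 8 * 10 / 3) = -35 / 4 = -8.75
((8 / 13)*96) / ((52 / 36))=6912 / 169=40.90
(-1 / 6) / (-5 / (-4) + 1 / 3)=-2 / 19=-0.11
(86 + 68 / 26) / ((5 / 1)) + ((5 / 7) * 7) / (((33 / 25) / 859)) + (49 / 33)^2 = 231729968 / 70785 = 3273.72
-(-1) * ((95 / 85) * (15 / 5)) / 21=19 / 119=0.16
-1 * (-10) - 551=-541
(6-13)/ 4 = -7/ 4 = -1.75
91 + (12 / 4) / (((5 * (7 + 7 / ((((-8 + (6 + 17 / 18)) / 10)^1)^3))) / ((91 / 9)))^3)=546357620914214845915601162 / 6003929900163997700962875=91.00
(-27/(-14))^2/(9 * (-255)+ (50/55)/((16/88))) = -729/448840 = -0.00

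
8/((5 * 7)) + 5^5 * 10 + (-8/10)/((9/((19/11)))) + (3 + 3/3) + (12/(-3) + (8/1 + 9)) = 21668083/693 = 31267.08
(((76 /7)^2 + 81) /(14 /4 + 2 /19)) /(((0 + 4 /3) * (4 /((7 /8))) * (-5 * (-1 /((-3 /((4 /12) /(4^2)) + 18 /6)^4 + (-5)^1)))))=10977492488127 /15344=715425735.67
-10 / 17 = -0.59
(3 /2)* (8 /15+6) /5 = 49 /25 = 1.96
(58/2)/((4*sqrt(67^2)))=29/268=0.11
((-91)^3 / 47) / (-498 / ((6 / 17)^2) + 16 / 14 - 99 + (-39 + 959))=31649982 / 6268813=5.05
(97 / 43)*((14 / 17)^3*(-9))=-11.34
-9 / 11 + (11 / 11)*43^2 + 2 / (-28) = 284609 / 154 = 1848.11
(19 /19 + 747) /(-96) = -187 /24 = -7.79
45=45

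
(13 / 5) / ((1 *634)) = 13 / 3170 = 0.00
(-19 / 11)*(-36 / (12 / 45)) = 2565 / 11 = 233.18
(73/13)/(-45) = -73/585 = -0.12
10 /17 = 0.59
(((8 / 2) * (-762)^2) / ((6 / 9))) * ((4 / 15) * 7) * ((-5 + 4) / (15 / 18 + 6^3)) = -29991.76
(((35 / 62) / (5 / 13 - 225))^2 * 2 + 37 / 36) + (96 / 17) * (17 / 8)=76858578881 / 5899586688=13.03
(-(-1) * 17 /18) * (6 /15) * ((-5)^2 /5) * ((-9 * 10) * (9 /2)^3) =-61965 /4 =-15491.25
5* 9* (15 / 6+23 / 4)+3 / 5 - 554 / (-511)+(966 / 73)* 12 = 5434267 / 10220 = 531.73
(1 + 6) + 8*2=23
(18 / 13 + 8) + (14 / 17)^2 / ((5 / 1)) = 178838 / 18785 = 9.52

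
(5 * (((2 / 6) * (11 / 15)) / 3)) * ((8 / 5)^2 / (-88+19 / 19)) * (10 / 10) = -704 / 58725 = -0.01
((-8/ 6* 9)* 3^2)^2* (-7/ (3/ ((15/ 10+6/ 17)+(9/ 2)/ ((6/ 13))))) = -5368356/ 17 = -315785.65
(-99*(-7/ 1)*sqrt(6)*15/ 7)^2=13231350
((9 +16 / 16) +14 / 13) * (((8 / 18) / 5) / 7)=64 / 455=0.14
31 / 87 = 0.36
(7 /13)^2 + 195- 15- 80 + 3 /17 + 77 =509861 /2873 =177.47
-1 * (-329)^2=-108241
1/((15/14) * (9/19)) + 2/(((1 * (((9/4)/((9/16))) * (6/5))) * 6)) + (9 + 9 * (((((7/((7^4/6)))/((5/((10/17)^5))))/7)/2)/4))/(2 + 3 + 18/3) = 115748525535121/40499830685160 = 2.86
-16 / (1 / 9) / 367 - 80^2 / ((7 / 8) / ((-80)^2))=-120258561008 / 2569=-46811428.96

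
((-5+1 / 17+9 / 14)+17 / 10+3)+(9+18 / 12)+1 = 14163 / 1190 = 11.90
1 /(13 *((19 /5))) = 5 /247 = 0.02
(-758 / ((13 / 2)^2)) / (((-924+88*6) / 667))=505586 / 16731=30.22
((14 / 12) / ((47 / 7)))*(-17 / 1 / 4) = -0.74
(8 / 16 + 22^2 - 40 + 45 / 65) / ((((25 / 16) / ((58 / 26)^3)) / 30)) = 2710105680 / 28561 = 94888.33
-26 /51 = -0.51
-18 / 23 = -0.78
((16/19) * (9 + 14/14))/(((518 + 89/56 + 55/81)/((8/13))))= 5806080/582904439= 0.01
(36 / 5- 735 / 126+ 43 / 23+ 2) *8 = 14452 / 345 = 41.89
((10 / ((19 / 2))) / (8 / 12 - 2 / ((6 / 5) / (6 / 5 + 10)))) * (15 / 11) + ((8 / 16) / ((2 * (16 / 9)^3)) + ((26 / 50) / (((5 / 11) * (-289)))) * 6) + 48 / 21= 5784391323017 / 2597726208000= 2.23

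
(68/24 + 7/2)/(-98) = -0.06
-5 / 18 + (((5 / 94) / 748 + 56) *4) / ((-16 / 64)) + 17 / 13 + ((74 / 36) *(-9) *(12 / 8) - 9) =-3832404185 / 4113252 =-931.72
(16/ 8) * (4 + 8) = 24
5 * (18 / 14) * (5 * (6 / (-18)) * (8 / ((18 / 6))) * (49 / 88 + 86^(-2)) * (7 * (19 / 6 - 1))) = -29452475 / 122034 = -241.35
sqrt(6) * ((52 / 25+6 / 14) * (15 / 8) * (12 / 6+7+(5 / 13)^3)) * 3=39308499 * sqrt(6) / 307580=313.04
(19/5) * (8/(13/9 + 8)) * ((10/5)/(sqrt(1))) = 2736/425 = 6.44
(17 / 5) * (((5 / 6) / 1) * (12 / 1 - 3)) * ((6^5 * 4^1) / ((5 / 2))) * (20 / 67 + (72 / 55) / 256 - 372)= -2172762422964 / 18425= -117924690.53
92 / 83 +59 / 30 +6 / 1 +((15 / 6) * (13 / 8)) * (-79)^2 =505233701 / 19920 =25363.14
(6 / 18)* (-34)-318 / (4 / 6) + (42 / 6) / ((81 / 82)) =-38981 / 81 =-481.25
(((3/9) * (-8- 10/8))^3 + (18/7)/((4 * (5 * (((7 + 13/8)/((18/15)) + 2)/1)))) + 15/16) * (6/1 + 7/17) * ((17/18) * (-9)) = 9161463407/5927040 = 1545.71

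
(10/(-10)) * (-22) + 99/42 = 341/14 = 24.36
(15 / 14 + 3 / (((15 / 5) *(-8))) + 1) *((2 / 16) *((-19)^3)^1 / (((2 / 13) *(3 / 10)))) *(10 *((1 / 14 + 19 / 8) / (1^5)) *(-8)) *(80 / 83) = 166441351375 / 24402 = 6820807.78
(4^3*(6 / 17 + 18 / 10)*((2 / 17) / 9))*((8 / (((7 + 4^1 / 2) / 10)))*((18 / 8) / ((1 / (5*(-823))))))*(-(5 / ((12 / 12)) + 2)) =899637760 / 867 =1037644.48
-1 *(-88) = 88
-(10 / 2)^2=-25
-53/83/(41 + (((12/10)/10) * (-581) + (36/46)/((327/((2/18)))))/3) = -29895975/831495826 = -0.04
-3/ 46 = -0.07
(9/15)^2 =9/25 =0.36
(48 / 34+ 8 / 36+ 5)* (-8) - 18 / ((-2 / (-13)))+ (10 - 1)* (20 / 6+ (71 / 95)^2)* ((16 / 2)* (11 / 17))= 15526723 / 1380825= 11.24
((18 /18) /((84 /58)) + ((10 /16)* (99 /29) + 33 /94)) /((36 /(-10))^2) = 18176525 /74190816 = 0.24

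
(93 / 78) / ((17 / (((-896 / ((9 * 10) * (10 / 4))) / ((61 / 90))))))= -27776 / 67405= -0.41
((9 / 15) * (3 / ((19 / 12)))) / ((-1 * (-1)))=108 / 95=1.14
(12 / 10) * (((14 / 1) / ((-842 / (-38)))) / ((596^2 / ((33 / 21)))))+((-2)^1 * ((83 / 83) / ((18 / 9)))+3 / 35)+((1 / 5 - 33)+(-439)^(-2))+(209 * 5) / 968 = -181056631602809617 / 5547973648882280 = -32.63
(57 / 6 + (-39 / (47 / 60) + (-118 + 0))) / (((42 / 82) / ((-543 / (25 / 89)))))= 9827118251 / 16450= 597393.21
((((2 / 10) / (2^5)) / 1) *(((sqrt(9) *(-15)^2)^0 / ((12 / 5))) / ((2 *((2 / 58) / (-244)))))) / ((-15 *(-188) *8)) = -1769 / 4331520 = -0.00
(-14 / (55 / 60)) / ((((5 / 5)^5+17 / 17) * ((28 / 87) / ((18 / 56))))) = -2349 / 308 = -7.63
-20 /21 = -0.95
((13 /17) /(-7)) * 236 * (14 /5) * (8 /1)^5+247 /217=-43630964221 /18445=-2365462.96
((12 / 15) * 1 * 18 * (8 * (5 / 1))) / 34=288 / 17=16.94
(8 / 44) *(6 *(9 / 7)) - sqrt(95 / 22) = -0.68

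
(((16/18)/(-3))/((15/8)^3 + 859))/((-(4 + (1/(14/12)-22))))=-3584/179489115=-0.00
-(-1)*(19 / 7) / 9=19 / 63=0.30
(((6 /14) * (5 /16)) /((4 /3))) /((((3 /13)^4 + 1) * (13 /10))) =494325 /6415808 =0.08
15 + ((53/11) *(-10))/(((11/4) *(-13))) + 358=588849/1573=374.35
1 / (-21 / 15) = -5 / 7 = -0.71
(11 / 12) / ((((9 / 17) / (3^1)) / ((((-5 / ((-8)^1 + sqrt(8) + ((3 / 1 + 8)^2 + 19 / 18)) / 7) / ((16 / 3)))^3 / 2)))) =-443167345883480625 / 104999269517749420250558464 + 831252650369625 * sqrt(2) / 3749973911348193580377088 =-0.00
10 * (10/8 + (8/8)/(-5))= 10.50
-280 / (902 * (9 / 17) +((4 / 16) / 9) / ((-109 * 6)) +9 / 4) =-0.58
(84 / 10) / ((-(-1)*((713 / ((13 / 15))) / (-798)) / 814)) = -6632.38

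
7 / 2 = 3.50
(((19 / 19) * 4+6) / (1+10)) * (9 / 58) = 45 / 319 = 0.14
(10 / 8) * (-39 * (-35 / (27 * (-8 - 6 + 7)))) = -325 / 36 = -9.03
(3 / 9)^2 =1 / 9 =0.11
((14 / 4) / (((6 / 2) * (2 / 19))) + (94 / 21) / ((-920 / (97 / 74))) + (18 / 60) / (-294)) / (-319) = -18474217 / 532079240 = -0.03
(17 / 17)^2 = 1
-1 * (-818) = 818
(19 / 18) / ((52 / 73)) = 1.48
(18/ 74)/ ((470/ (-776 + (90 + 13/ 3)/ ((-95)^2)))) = -63029751/ 156944750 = -0.40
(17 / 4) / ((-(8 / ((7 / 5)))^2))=-833 / 6400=-0.13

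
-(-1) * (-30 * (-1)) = 30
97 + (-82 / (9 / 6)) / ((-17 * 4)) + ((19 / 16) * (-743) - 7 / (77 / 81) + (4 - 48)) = -7502789 / 8976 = -835.87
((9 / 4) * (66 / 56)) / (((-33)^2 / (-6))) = -9 / 616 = -0.01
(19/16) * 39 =741/16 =46.31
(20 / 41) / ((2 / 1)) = 10 / 41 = 0.24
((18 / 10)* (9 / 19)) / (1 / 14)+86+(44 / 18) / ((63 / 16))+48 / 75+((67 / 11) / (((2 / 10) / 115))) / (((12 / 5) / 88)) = 34612535158 / 269325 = 128515.86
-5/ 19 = -0.26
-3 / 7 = -0.43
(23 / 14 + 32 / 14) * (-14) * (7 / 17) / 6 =-3.77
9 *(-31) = -279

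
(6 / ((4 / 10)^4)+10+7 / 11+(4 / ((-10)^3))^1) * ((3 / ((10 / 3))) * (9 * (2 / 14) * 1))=218301561 / 770000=283.51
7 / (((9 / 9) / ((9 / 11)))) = 63 / 11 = 5.73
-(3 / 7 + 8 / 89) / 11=-323 / 6853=-0.05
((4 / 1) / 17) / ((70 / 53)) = 106 / 595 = 0.18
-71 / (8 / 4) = -71 / 2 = -35.50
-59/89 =-0.66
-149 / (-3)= 149 / 3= 49.67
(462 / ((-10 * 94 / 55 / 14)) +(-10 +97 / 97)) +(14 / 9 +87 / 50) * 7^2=-4779151 / 21150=-225.96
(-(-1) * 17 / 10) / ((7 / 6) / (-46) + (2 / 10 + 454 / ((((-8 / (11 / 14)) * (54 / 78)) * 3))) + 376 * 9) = 295596 / 584707271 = 0.00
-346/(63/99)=-3806/7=-543.71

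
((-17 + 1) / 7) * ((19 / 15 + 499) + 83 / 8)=-122554 / 105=-1167.18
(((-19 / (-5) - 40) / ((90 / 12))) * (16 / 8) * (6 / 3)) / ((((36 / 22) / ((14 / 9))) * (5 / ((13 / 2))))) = -724724 / 30375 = -23.86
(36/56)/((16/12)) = 0.48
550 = 550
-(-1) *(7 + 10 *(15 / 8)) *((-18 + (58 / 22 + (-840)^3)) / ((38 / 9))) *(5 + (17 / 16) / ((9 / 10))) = -298832473986115 / 13376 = -22340944526.47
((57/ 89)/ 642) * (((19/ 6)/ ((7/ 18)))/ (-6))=-361/ 266644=-0.00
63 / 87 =21 / 29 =0.72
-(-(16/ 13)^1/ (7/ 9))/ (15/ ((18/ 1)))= 864/ 455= 1.90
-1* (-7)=7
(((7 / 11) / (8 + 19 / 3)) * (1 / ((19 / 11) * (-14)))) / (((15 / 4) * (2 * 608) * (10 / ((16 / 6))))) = -0.00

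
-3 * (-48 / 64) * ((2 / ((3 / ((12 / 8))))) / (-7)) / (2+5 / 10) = -9 / 70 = -0.13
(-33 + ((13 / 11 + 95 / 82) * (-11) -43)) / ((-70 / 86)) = 358749 / 2870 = 125.00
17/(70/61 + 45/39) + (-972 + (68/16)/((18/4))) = -31656517/32850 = -963.67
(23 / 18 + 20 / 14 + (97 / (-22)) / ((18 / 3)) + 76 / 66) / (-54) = -787 / 13608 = -0.06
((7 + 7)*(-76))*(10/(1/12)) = -127680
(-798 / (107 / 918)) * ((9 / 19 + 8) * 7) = -43452612 / 107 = -406099.18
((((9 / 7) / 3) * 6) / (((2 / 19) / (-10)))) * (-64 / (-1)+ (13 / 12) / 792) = -57785555 / 3696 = -15634.62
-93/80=-1.16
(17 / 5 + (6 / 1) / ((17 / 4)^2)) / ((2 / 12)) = 32358 / 1445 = 22.39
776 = 776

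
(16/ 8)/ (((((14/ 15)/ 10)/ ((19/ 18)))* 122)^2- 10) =225625/ 11999563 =0.02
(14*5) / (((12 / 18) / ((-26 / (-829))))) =2730 / 829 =3.29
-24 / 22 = -12 / 11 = -1.09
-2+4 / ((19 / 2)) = -1.58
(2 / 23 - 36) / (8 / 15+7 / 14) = -24780 / 713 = -34.75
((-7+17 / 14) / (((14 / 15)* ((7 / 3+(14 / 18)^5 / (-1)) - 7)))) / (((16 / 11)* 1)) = 71744535 / 83351744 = 0.86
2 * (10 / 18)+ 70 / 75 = 92 / 45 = 2.04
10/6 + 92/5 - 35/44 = 12719/660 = 19.27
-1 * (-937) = 937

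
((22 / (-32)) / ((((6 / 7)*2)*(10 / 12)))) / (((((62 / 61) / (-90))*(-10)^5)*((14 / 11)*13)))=-66429 / 2579200000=-0.00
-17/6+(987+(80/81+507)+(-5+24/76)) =4578433/3078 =1487.47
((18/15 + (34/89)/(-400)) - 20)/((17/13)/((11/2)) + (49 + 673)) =-47855951/1838384000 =-0.03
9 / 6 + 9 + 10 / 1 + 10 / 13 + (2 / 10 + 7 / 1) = 3701 / 130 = 28.47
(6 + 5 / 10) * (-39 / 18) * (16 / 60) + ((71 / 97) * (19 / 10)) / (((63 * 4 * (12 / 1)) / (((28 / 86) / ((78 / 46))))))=-1319539901 / 351365040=-3.76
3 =3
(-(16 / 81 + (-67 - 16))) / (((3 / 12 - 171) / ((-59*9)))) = 1582852 / 6147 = 257.50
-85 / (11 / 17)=-1445 / 11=-131.36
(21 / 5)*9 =189 / 5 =37.80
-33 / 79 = -0.42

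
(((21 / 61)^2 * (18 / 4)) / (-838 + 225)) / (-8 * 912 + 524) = 3969 / 30893498312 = 0.00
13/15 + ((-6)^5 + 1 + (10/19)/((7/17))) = -15506846/1995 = -7772.86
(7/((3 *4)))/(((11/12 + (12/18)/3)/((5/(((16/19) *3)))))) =665/656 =1.01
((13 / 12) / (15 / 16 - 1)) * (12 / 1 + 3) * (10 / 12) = -216.67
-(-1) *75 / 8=75 / 8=9.38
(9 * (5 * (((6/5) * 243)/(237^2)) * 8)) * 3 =34992/6241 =5.61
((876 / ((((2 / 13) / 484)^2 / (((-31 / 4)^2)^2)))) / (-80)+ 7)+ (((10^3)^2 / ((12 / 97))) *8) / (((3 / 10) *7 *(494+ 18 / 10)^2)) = -193750101309735802884413 / 495568362240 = -390965437006.46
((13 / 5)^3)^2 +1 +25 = 5233059 / 15625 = 334.92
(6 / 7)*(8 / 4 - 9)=-6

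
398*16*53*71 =23962784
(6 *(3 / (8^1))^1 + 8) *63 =2583 / 4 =645.75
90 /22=45 /11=4.09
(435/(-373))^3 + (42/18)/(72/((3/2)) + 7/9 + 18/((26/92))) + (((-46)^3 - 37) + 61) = -66454250921762320/682887844603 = -97313.57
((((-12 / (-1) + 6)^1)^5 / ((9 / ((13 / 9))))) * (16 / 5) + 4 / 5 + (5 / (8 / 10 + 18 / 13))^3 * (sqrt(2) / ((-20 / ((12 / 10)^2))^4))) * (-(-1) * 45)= 129730653 * sqrt(2) / 8947775000 + 43670052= 43670052.02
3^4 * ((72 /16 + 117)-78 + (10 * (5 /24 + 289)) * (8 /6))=631737 /2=315868.50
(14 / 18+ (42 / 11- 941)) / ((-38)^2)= -23176 / 35739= -0.65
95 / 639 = 0.15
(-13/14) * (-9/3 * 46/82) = 897/574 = 1.56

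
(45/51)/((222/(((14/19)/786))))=35/9393486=0.00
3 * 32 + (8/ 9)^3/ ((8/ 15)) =23648/ 243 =97.32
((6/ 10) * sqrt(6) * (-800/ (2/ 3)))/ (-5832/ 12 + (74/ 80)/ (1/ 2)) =3.64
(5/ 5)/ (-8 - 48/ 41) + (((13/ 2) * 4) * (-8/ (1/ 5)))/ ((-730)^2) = -1111997/ 10018520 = -0.11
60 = 60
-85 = -85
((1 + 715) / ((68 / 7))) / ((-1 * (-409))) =0.18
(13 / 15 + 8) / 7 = 19 / 15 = 1.27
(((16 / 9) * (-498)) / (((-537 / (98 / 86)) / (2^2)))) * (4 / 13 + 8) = 6246912 / 100061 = 62.43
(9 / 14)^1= 9 / 14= 0.64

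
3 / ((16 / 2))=3 / 8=0.38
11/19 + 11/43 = 682/817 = 0.83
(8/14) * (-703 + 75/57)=-53328/133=-400.96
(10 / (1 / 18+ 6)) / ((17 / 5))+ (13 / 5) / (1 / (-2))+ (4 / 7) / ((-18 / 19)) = -3103784 / 583695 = -5.32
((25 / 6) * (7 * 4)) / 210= 5 / 9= 0.56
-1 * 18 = -18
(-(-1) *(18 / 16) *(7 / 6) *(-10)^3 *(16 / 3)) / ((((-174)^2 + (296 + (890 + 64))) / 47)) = -164500 / 15763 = -10.44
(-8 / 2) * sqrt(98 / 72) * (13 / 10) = -91 / 15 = -6.07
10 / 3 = 3.33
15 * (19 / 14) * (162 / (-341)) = -23085 / 2387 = -9.67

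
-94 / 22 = -4.27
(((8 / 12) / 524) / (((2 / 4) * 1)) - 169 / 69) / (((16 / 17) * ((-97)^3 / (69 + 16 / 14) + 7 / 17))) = 261519857 / 1308903241800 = 0.00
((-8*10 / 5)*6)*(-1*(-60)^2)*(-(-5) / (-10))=-172800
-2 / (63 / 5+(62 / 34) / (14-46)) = -5440 / 34117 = -0.16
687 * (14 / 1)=9618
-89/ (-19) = 89/ 19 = 4.68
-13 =-13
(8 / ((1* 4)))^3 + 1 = 9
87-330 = -243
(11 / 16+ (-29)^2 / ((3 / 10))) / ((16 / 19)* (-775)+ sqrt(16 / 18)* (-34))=-5945645775 / 1380501472+ 825997241* sqrt(2) / 5522005888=-4.10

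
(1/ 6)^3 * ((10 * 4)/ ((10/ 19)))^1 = 19/ 54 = 0.35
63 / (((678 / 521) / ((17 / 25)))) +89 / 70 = 34.19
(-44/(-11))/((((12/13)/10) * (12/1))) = 65/18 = 3.61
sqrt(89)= 9.43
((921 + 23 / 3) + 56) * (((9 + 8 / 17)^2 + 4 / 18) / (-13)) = -690843118 / 101439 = -6810.43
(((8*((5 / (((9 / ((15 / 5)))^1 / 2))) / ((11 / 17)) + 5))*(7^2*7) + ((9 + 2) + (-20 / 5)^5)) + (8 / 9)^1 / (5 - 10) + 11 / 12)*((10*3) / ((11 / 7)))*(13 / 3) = 4836661193 / 2178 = 2220689.25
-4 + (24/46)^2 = -3.73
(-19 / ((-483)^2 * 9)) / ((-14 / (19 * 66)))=3971 / 4899069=0.00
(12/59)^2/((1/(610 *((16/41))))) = 1405440/142721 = 9.85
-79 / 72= -1.10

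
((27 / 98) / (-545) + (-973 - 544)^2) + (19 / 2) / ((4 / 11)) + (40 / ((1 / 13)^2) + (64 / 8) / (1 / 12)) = 493117679037 / 213640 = 2308171.12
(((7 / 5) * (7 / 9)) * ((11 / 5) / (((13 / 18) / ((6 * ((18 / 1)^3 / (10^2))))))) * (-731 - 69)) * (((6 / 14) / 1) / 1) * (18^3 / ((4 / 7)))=-4061373504.59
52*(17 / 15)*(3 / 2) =442 / 5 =88.40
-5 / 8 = -0.62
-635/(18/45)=-3175/2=-1587.50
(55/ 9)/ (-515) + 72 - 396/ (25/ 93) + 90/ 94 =-1400.17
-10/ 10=-1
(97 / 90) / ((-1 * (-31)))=97 / 2790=0.03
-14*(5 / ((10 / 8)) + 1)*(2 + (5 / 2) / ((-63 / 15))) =-295 / 3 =-98.33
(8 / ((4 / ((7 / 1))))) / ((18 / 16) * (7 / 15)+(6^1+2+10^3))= 80 / 5763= 0.01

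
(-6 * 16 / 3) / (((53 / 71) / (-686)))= 1558592 / 53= 29407.40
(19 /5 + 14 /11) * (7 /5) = 1953 /275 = 7.10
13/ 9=1.44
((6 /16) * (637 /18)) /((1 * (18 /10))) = 3185 /432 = 7.37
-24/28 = -6/7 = -0.86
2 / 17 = 0.12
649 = 649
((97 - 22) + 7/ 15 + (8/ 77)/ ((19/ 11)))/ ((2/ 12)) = 301352/ 665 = 453.16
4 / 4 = 1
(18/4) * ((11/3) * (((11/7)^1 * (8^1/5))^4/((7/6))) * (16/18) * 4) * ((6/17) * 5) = 3546.30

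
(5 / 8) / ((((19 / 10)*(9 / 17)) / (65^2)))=1795625 / 684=2625.18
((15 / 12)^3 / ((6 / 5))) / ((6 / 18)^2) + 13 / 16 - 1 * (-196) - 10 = 25787 / 128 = 201.46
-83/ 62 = -1.34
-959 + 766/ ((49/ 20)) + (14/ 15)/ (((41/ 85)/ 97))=-2764319/ 6027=-458.66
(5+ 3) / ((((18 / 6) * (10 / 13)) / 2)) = 104 / 15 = 6.93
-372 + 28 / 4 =-365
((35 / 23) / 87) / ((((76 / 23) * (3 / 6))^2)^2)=425845 / 181406832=0.00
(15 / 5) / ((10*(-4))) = -3 / 40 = -0.08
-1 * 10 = -10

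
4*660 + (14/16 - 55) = 20687/8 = 2585.88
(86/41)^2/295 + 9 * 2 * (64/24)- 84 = -17844824/495895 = -35.99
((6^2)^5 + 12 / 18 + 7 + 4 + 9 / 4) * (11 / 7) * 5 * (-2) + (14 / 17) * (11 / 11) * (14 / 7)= -678430649689 / 714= -950182982.76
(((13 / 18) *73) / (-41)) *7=-6643 / 738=-9.00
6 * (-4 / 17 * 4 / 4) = -24 / 17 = -1.41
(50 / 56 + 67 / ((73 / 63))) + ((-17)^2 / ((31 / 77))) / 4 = 7545843 / 31682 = 238.17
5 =5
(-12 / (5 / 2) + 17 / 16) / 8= -299 / 640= -0.47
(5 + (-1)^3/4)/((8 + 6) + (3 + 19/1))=19/144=0.13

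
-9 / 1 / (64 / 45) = -405 / 64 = -6.33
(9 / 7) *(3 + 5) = 72 / 7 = 10.29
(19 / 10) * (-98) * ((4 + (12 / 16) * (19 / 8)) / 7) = -4921 / 32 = -153.78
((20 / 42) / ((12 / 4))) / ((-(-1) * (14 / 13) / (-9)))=-65 / 49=-1.33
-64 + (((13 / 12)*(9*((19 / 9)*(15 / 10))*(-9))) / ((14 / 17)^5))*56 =-3161259359 / 76832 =-41145.09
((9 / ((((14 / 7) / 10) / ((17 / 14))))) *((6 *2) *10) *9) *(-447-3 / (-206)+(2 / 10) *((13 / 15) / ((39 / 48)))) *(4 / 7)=-15066249.47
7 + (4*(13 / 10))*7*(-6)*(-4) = 4403 / 5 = 880.60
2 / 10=1 / 5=0.20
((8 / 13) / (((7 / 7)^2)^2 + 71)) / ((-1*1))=-1 / 117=-0.01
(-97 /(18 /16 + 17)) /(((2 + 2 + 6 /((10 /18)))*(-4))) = 97 /1073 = 0.09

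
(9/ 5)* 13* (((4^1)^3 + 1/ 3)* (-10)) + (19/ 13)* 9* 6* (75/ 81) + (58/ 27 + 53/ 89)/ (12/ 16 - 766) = -1432514843252/ 95622579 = -14980.93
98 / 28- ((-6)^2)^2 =-2585 / 2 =-1292.50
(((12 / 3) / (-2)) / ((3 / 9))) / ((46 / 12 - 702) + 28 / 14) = 0.01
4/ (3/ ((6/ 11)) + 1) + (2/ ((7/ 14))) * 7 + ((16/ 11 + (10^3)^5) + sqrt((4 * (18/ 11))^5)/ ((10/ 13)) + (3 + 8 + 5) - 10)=202176 * sqrt(22)/ 6655 + 143000000000005158/ 143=1000000000000178.56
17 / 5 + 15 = 92 / 5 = 18.40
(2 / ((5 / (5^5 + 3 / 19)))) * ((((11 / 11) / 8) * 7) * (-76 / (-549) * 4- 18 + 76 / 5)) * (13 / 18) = -1774.48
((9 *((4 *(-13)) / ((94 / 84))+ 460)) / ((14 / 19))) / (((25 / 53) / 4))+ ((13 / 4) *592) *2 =383946736 / 8225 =46680.45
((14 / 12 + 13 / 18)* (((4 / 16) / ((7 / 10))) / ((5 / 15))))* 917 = 11135 / 6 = 1855.83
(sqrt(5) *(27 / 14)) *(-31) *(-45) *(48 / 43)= 903960 *sqrt(5) / 301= 6715.34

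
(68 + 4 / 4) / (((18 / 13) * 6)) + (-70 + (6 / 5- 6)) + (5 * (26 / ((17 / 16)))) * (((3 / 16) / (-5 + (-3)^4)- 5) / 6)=-4895531 / 29070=-168.40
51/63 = 17/21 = 0.81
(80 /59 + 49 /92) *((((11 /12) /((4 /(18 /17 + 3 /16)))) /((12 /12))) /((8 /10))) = 3747645 /5558272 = 0.67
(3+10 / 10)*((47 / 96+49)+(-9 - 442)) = -38545 / 24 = -1606.04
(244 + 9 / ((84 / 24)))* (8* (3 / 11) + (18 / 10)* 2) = 548868 / 385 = 1425.63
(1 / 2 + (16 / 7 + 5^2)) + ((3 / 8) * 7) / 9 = 4717 / 168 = 28.08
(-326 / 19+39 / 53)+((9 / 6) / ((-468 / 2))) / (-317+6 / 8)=-815851888 / 49680345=-16.42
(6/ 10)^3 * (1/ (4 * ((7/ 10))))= 27/ 350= 0.08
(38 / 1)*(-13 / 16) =-247 / 8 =-30.88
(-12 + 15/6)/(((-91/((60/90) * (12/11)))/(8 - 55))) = -3572/1001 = -3.57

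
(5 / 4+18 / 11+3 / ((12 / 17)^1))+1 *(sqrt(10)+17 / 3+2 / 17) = 16.08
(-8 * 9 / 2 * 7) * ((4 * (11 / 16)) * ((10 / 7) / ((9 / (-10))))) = 1100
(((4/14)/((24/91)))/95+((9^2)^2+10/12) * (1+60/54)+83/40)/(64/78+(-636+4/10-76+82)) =-3695918629/167733216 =-22.03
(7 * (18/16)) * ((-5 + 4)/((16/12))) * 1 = -189/32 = -5.91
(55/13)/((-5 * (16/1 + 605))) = -0.00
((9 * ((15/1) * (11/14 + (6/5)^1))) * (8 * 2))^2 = 901440576/49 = 18396746.45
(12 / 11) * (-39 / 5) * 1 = -468 / 55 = -8.51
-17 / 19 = -0.89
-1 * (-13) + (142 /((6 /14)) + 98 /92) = 47665 /138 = 345.40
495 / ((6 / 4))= 330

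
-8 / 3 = -2.67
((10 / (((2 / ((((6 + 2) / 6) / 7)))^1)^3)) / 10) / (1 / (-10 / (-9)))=80 / 83349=0.00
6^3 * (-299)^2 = 19310616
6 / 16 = 3 / 8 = 0.38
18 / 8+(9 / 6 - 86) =-329 / 4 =-82.25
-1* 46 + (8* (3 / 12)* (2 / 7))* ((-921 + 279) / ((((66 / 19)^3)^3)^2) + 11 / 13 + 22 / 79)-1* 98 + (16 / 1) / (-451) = -994396001387352862990967088003399371089 / 6934768029956743473283919248190570496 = -143.39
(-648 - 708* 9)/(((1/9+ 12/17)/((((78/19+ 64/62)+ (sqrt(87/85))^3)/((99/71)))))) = -38039.91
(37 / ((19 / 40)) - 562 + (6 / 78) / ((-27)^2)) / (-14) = 87169427 / 2520882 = 34.58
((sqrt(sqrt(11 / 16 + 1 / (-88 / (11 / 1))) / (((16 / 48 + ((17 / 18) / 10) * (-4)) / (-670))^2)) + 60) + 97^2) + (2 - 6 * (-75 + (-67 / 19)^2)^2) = -1826494185 / 130321 + 15075 * sqrt(3) / 2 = -960.02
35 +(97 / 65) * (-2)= 2081 / 65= 32.02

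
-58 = -58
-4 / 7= -0.57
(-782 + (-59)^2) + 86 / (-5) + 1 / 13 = 174322 / 65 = 2681.88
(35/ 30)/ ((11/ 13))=1.38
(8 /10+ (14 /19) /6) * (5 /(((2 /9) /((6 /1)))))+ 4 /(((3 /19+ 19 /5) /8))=118469 /893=132.66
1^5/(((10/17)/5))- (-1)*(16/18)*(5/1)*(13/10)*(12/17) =1283/102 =12.58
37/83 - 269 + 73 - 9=-16978/83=-204.55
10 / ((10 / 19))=19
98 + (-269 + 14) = -157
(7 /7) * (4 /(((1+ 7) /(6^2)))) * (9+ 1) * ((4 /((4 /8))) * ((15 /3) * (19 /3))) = 45600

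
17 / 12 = 1.42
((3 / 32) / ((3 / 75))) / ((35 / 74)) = 555 / 112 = 4.96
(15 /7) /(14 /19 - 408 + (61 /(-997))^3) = -282442687305 /53679997207991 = -0.01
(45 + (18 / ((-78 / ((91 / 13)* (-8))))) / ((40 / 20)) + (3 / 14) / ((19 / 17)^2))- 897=-55542297 / 65702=-845.37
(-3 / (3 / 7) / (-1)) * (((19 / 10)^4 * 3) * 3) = 821.02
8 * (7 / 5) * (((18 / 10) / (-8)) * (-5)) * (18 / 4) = 56.70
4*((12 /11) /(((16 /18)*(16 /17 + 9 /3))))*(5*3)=13770 /737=18.68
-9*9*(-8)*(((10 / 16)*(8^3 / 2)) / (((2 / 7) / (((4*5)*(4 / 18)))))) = 1612800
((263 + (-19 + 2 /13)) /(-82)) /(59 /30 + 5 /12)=-1.25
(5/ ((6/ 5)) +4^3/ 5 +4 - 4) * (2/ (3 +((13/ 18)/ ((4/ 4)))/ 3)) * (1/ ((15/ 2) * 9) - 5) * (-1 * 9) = 2055342/ 4375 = 469.79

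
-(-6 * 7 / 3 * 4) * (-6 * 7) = -2352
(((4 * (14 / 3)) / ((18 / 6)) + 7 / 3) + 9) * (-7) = -1106 / 9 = -122.89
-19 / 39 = -0.49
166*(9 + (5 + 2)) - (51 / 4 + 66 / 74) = 391069 / 148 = 2642.36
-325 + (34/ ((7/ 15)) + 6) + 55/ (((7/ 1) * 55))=-246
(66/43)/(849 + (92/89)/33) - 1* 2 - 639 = -68731040773/107225015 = -641.00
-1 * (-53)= 53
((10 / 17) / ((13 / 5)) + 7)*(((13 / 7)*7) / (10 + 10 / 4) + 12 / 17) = 1184974 / 93925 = 12.62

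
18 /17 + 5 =103 /17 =6.06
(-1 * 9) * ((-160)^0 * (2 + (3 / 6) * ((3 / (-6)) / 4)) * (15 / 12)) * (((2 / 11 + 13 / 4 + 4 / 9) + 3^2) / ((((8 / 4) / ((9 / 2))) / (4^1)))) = -7113105 / 2816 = -2525.96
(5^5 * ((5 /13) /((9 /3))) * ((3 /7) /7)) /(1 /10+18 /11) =1718750 /121667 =14.13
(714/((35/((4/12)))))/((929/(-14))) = -476/4645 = -0.10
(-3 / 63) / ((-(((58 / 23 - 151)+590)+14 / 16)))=184 / 1709421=0.00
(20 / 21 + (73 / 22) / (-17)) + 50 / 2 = 202297 / 7854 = 25.76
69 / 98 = 0.70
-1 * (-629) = 629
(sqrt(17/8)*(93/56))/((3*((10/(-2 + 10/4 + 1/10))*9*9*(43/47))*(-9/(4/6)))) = -1457*sqrt(34)/175543200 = -0.00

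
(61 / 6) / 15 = 61 / 90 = 0.68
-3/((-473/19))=57/473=0.12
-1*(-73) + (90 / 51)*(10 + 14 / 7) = 1601 / 17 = 94.18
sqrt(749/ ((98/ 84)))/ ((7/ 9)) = 9* sqrt(642)/ 7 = 32.58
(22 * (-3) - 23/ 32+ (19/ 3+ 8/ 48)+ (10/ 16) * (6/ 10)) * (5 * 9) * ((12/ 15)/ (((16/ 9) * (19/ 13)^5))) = -57593113695/ 316940672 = -181.72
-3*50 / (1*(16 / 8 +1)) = -50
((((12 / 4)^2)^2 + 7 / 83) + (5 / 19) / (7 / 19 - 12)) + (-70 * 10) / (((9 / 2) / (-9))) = 1481.06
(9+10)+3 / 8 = 155 / 8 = 19.38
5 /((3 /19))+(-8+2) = 77 /3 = 25.67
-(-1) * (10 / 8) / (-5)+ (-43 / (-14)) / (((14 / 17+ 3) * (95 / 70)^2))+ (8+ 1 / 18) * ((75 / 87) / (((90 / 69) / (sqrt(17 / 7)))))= 17471 / 93860+ 575 * sqrt(119) / 756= 8.48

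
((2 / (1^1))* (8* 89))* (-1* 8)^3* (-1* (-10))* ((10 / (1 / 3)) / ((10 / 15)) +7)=-379125760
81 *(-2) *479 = -77598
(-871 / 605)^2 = 758641 / 366025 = 2.07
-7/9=-0.78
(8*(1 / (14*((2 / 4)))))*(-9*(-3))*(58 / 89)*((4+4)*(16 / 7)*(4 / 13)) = 6414336 / 56693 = 113.14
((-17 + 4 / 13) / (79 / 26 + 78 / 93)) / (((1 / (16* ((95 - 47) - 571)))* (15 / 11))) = 1238413792 / 46875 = 26419.49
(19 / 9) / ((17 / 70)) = 1330 / 153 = 8.69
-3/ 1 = -3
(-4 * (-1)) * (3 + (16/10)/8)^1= 12.80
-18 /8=-9 /4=-2.25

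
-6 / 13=-0.46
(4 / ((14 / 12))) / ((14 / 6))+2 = 170 / 49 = 3.47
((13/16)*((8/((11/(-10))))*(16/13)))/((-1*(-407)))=-80/4477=-0.02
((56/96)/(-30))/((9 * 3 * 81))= -7/787320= -0.00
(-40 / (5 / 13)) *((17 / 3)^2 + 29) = -57200 / 9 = -6355.56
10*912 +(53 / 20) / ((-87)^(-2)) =583557 / 20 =29177.85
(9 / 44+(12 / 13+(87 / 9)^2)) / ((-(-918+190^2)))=-0.00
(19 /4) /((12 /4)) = 19 /12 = 1.58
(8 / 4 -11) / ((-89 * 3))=3 / 89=0.03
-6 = -6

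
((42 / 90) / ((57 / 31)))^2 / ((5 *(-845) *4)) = -47089 / 12354322500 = -0.00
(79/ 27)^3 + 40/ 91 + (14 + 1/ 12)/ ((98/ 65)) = 3493560269/ 100304568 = 34.83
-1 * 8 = -8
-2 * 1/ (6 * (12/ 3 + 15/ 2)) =-2/ 69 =-0.03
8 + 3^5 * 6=1466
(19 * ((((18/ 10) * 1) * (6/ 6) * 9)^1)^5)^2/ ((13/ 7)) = 30722420615036859080127/ 126953125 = 241998143921521.11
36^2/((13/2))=2592/13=199.38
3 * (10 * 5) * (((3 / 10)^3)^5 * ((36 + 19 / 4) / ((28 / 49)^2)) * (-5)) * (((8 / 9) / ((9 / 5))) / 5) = -4244619267 / 32000000000000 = -0.00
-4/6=-2/3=-0.67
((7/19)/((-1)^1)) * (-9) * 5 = 315/19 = 16.58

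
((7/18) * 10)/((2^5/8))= 35/36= 0.97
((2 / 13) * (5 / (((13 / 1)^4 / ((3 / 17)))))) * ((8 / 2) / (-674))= -60 / 2127137597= -0.00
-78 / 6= -13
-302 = -302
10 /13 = 0.77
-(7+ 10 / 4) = -19 / 2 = -9.50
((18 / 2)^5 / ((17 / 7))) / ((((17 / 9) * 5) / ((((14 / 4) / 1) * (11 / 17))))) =286446699 / 49130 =5830.38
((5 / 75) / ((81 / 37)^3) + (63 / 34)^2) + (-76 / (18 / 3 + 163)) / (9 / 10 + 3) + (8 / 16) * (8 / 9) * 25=292258713159391 / 20245765707180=14.44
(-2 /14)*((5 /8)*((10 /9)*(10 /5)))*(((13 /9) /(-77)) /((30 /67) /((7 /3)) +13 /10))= 108875 /43640289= 0.00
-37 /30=-1.23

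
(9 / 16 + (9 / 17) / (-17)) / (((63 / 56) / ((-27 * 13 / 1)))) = -95823 / 578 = -165.78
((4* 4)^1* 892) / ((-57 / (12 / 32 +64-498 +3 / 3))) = 6174424 / 57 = 108323.23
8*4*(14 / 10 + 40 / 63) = 65.12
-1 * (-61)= 61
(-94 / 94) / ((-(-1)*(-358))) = 1 / 358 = 0.00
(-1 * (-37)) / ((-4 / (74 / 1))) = -1369 / 2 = -684.50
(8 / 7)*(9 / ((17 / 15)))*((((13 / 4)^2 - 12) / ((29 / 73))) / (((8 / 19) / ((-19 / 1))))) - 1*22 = 1459.93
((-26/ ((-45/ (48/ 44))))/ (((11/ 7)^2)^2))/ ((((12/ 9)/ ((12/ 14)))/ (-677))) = -36224916/ 805255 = -44.99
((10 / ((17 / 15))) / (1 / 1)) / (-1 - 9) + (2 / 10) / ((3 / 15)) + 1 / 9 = 35 / 153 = 0.23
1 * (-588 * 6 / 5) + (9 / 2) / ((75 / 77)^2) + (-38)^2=928929 / 1250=743.14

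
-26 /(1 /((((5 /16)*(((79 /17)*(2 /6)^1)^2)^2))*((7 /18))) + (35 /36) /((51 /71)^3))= -169263293299387560 /26381665397928143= -6.42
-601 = -601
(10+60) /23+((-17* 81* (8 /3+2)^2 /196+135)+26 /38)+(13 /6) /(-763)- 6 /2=-34560425 /2000586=-17.28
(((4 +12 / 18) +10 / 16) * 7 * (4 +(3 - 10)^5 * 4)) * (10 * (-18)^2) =-8067888360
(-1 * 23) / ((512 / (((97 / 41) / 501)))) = -2231 / 10516992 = -0.00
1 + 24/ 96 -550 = -2195/ 4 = -548.75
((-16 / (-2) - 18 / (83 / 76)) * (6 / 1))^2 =17842176 / 6889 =2589.95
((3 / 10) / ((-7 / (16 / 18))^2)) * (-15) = -32 / 441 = -0.07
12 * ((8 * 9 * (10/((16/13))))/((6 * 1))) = 1170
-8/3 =-2.67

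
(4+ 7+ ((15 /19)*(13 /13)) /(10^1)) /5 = 421 /190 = 2.22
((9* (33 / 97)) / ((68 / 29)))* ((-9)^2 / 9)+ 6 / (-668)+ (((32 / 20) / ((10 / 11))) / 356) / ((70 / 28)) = 143931059329 / 12254543500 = 11.75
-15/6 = -2.50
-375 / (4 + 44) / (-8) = 125 / 128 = 0.98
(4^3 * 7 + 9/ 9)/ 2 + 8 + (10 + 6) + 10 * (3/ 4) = 256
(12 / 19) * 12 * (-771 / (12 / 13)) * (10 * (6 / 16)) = -451035 / 19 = -23738.68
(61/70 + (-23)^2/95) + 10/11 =21503/2926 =7.35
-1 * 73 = -73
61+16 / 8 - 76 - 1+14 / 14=-13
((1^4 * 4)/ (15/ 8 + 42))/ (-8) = -4/ 351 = -0.01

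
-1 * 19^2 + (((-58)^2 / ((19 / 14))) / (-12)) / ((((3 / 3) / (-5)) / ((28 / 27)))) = 1092781 / 1539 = 710.06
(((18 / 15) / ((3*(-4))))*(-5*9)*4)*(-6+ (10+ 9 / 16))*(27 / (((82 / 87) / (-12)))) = -4629879 / 164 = -28230.97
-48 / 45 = -16 / 15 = -1.07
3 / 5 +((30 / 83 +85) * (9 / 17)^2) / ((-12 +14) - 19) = -1646088 / 2038895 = -0.81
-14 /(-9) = 14 /9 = 1.56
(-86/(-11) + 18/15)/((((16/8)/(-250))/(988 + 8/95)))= -232792640/209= -1113840.38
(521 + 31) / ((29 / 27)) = 14904 / 29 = 513.93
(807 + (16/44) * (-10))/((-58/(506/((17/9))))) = -1829259/493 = -3710.46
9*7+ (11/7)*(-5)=386/7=55.14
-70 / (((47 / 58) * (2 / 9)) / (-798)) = 14579460 / 47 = 310201.28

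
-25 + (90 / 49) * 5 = -775 / 49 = -15.82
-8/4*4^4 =-512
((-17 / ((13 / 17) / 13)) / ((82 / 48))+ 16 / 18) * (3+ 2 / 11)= -2173360 / 4059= -535.44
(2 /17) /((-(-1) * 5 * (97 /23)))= 46 /8245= 0.01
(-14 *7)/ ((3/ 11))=-1078/ 3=-359.33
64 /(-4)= -16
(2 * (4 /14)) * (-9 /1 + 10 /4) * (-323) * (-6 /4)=-12597 /7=-1799.57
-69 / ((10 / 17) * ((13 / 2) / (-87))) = 102051 / 65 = 1570.02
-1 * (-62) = 62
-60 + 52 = -8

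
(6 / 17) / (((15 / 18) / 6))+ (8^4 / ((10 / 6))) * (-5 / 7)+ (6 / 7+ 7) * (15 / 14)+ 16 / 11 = -159712417 / 91630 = -1743.01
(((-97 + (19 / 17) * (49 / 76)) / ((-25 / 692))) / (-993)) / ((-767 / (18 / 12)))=1132631 / 215795450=0.01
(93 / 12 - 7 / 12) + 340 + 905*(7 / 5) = 9685 / 6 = 1614.17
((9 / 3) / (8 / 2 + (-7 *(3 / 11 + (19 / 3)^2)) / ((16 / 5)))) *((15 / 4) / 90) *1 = -99 / 66797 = -0.00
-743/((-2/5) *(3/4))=7430/3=2476.67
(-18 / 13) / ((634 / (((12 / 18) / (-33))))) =2 / 45331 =0.00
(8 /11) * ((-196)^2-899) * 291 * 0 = 0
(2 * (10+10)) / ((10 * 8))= 1 / 2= 0.50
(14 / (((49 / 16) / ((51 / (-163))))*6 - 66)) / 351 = -1904 / 5954013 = -0.00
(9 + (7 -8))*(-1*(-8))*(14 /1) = 896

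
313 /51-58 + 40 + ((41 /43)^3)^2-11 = -22.11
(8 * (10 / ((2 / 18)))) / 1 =720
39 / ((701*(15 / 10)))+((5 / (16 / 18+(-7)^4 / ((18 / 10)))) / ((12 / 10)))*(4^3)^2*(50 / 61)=5402732618 / 513687893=10.52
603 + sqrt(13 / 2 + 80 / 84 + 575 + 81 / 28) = sqrt(1032549) / 42 + 603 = 627.19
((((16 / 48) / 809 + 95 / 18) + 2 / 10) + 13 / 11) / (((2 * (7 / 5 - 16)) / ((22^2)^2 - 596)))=-311589523805 / 5846643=-53293.75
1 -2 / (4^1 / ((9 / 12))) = 5 / 8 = 0.62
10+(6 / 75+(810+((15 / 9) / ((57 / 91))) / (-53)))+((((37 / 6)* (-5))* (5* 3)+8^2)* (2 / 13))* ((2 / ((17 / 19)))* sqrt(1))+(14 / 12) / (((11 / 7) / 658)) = 645269007256 / 550803825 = 1171.50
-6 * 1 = -6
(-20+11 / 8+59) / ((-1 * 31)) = -323 / 248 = -1.30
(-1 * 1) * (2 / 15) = -2 / 15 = -0.13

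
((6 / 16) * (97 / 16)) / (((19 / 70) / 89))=906465 / 1216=745.45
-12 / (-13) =0.92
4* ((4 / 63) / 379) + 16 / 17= 382304 / 405909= 0.94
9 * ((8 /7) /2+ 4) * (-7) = -288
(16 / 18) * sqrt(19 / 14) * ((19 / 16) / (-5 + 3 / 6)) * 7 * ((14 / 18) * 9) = -133 * sqrt(266) / 162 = -13.39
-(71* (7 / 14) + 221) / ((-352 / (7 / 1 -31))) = -1539 / 88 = -17.49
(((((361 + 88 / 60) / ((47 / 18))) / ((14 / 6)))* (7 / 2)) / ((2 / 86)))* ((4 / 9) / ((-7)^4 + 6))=935164 / 565645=1.65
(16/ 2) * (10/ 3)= 80/ 3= 26.67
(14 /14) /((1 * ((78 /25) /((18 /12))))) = 25 /52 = 0.48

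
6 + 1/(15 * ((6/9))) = 61/10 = 6.10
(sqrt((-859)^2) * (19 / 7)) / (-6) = -16321 / 42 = -388.60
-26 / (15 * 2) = -13 / 15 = -0.87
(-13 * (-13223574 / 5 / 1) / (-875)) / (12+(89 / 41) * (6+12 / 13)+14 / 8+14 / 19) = -331599379176 / 249081875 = -1331.29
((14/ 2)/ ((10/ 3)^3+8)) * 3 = 567/ 1216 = 0.47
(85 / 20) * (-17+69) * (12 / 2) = 1326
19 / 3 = 6.33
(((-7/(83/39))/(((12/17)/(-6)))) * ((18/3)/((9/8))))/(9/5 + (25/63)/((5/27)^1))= 37.82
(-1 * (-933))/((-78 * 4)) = -311/104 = -2.99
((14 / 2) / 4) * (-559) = -3913 / 4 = -978.25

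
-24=-24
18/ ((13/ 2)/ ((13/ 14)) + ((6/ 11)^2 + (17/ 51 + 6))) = 3267/ 2474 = 1.32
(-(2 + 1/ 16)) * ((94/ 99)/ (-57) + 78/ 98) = -215471/ 134064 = -1.61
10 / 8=5 / 4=1.25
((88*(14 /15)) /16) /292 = 77 /4380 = 0.02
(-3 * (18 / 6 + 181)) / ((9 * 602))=-92 / 903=-0.10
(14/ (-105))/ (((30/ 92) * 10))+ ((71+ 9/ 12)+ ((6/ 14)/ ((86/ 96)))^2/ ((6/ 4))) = 29298335291/ 407704500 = 71.86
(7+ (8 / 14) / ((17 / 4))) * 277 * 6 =11857.46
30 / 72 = 5 / 12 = 0.42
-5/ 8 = -0.62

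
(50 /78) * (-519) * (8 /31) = -34600 /403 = -85.86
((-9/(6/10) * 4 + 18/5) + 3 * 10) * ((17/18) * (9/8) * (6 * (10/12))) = -140.25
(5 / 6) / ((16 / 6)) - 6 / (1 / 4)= -379 / 16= -23.69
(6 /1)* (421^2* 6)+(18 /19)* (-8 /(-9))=121232860 /19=6380676.84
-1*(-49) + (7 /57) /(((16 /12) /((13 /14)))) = 7461 /152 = 49.09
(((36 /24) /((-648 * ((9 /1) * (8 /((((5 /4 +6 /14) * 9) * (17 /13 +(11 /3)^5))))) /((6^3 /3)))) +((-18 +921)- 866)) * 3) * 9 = 371.99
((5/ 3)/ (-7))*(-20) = 100/ 21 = 4.76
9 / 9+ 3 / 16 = 19 / 16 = 1.19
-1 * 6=-6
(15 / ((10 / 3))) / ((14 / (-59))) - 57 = -2127 / 28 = -75.96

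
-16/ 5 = -3.20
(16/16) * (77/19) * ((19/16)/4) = 77/64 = 1.20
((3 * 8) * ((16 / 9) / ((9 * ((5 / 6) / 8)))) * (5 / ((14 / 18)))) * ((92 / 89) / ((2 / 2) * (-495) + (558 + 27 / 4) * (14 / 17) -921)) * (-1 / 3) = 6406144 / 60426639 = 0.11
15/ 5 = 3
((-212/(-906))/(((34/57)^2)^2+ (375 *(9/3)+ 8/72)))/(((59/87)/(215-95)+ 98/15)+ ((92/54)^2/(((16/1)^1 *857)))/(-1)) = 27030269309230296/849930170957697148765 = 0.00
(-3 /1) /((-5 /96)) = 288 /5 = 57.60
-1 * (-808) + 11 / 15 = 12131 / 15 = 808.73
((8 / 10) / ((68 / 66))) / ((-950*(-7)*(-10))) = -33 / 2826250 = -0.00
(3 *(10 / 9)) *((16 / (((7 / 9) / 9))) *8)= 34560 / 7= 4937.14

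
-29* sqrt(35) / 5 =-34.31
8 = 8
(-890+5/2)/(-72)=1775/144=12.33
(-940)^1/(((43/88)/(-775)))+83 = 64111569/43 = 1490966.72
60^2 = 3600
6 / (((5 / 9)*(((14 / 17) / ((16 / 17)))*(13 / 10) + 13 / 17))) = 5.68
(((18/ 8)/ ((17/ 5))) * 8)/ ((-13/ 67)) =-6030/ 221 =-27.29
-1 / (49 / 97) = -1.98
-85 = -85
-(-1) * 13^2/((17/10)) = 1690/17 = 99.41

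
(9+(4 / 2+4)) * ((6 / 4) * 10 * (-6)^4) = 291600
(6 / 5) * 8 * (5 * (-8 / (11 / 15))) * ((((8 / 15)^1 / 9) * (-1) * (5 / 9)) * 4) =20480 / 297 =68.96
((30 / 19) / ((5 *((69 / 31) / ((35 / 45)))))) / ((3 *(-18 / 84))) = -6076 / 35397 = -0.17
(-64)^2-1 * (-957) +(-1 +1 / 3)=15157 / 3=5052.33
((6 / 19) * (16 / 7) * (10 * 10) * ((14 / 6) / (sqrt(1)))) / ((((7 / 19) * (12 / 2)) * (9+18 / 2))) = 800 / 189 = 4.23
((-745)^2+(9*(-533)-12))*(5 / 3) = 2751080 / 3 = 917026.67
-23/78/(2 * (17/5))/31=-115/82212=-0.00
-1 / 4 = -0.25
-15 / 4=-3.75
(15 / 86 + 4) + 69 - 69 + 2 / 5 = 1967 / 430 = 4.57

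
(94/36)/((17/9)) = 47/34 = 1.38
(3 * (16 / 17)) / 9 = 16 / 51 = 0.31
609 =609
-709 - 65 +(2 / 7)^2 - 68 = -41254 / 49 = -841.92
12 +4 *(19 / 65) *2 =932 / 65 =14.34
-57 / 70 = -0.81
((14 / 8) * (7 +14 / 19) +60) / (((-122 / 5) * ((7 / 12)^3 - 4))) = 6036120 / 7613471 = 0.79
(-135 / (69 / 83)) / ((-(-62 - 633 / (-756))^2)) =0.04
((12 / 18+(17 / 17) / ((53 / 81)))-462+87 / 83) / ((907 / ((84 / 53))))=-169517992 / 211464329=-0.80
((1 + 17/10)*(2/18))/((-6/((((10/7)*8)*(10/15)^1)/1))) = -0.38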